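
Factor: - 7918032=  - 2^4*3^1*293^1*563^1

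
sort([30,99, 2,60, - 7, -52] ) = [ -52, -7 , 2,30, 60,99]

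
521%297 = 224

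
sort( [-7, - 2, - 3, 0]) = [ - 7, - 3, - 2, 0] 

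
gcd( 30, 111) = 3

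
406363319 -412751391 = -6388072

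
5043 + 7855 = 12898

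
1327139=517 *2567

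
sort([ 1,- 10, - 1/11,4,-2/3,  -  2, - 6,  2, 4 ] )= [-10,-6 , - 2, - 2/3, - 1/11  ,  1, 2 , 4, 4 ] 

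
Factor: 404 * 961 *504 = 195674976 = 2^5*3^2*7^1*31^2*101^1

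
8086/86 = 4043/43 = 94.02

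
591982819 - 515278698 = 76704121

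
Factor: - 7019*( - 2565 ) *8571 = 3^4 * 5^1*19^1*2857^1 * 7019^1 = 154310012685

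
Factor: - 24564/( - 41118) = 2^1*7^( - 1)*11^( - 1)*23^1 = 46/77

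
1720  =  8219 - 6499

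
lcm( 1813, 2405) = 117845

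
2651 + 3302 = 5953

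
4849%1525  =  274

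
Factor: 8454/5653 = 2^1* 3^1*1409^1*5653^( - 1 ) 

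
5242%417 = 238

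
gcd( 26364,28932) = 12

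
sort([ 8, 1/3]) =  [ 1/3,8]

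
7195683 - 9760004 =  - 2564321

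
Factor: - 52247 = -13^1 * 4019^1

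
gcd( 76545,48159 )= 9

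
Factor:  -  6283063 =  - 701^1*8963^1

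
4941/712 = 4941/712   =  6.94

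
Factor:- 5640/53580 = - 2^1*19^( - 1)= -  2/19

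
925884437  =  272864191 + 653020246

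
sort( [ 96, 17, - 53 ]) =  [ - 53, 17, 96] 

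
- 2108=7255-9363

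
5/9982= 5/9982= 0.00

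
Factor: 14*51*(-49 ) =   -  2^1*3^1 * 7^3*17^1=-  34986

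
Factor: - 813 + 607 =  - 2^1 * 103^1 = - 206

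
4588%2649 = 1939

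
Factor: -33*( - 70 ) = 2310  =  2^1* 3^1*5^1*7^1*11^1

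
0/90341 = 0 =0.00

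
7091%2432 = 2227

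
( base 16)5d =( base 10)93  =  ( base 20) 4d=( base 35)2n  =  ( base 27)3C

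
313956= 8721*36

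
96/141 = 32/47 = 0.68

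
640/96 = 20/3 = 6.67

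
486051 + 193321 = 679372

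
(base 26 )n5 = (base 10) 603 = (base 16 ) 25B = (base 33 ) I9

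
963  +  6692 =7655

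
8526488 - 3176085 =5350403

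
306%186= 120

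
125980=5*25196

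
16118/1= 16118 = 16118.00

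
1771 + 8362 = 10133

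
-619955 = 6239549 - 6859504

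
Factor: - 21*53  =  -1113 = -3^1*7^1*53^1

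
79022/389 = 79022/389=203.14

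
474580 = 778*610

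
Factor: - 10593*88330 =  - 935679690 = - 2^1*3^2*5^1*11^3*73^1*107^1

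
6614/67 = 98 + 48/67 =98.72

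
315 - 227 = 88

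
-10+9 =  -1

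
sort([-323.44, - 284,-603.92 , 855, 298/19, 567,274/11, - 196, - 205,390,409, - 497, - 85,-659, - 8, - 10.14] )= [ - 659,-603.92 , - 497 ,-323.44,-284,-205,  -  196, - 85,  -  10.14 , - 8, 298/19,274/11 , 390,409, 567,855 ] 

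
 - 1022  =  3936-4958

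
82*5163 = 423366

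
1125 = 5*225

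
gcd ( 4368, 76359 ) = 3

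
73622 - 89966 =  - 16344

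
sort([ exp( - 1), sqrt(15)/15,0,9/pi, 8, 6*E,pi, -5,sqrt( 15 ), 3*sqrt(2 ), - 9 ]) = [ - 9,-5,0,  sqrt(15)/15,exp( - 1 ),9/pi, pi,sqrt( 15 ), 3 * sqrt ( 2 ),8, 6*E] 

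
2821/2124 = 2821/2124 = 1.33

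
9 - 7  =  2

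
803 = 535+268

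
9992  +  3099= 13091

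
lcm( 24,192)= 192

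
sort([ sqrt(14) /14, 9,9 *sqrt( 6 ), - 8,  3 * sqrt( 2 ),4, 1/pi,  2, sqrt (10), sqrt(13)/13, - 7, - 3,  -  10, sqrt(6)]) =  [-10, - 8, - 7, - 3 , sqrt( 14 )/14, sqrt(13 ) /13 , 1/pi,2,sqrt( 6),sqrt( 10 ),  4, 3*sqrt( 2),9, 9*sqrt(6 )]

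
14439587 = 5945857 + 8493730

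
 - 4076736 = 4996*( - 816 ) 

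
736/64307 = 736/64307 = 0.01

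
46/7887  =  46/7887 = 0.01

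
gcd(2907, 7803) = 153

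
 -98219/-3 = 32739+2/3  =  32739.67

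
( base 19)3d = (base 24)2m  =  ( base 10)70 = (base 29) 2C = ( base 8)106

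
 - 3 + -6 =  - 9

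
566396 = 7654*74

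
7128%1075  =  678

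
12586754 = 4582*2747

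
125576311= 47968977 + 77607334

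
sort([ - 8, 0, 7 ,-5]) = [-8 , - 5, 0,7]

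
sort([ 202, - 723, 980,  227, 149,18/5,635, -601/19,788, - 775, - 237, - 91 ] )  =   [ - 775, - 723, - 237, - 91, -601/19, 18/5,149, 202 , 227 , 635,788, 980 ] 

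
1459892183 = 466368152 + 993524031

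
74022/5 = 14804 + 2/5 = 14804.40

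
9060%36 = 24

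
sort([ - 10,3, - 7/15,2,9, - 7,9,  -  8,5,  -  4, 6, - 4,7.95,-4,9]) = [ - 10, - 8,-7,-4, - 4, - 4,  -  7/15, 2,3, 5,  6,7.95,  9 , 9,9]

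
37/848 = 37/848 = 0.04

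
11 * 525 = 5775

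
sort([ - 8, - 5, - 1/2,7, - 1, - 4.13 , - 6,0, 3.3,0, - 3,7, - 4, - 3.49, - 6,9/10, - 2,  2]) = [ - 8, - 6, - 6, - 5,-4.13, - 4,  -  3.49, - 3, - 2, - 1,-1/2, 0, 0 , 9/10,  2,3.3,7,7] 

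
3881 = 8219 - 4338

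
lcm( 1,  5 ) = 5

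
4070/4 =1017 + 1/2 = 1017.50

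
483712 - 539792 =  -56080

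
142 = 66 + 76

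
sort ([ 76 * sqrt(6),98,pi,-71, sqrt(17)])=[ - 71,pi, sqrt( 17) , 98,76*sqrt ( 6 ) ] 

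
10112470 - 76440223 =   -  66327753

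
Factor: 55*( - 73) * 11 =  - 44165 = - 5^1 * 11^2*73^1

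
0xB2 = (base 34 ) 58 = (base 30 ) 5S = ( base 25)73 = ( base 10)178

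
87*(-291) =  - 25317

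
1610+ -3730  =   - 2120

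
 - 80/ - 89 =80/89 = 0.90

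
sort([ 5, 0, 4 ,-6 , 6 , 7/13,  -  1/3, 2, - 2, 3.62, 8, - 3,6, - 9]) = [ - 9,- 6, - 3,-2, - 1/3, 0,  7/13, 2,3.62,4, 5, 6, 6, 8]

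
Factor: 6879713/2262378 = 2^ ( - 1)*  3^( - 1 ) * 17^1*127^ ( - 1 )*499^1*811^1 * 2969^( - 1 ) 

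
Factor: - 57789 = - 3^2*6421^1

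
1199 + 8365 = 9564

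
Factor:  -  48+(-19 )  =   - 67 = - 67^1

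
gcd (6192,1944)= 72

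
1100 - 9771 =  - 8671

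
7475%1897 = 1784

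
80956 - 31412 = 49544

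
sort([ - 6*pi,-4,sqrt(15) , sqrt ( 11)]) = [-6*pi  , - 4 , sqrt(11 ), sqrt( 15 )] 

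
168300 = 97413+70887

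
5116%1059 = 880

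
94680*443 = 41943240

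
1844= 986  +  858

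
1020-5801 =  - 4781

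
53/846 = 53/846  =  0.06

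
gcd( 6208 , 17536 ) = 64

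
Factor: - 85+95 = 10  =  2^1*5^1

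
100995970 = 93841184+7154786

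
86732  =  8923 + 77809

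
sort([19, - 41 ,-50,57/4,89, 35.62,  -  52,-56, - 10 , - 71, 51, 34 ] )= [ - 71,-56,-52, - 50, - 41, - 10, 57/4, 19, 34,35.62,  51,  89] 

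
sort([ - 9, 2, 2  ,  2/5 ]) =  [ - 9,2/5,2, 2]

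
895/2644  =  895/2644 =0.34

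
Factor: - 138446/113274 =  - 3^( - 2)*11^1 = -  11/9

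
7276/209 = 34 +170/209= 34.81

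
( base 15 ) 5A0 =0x4fb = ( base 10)1275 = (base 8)2373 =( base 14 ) 671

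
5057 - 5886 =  - 829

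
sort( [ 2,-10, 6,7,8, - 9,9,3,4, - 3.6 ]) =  [ - 10, - 9, - 3.6, 2, 3,4 , 6,7 , 8,9 ]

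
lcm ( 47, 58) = 2726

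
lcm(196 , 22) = 2156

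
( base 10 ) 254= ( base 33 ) 7N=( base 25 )A4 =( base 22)bc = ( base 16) fe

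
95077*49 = 4658773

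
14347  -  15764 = -1417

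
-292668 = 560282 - 852950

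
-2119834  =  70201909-72321743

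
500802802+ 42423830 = 543226632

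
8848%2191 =84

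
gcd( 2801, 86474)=1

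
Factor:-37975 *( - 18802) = 2^1 * 5^2*7^3 * 17^1*31^1 * 79^1 = 714005950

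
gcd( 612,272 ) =68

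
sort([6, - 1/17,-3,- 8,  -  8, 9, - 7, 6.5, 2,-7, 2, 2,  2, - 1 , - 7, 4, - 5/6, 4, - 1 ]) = [ - 8, - 8 ,- 7 , - 7, - 7, - 3,-1, - 1,-5/6, - 1/17, 2,2, 2, 2,4,4,  6, 6.5, 9] 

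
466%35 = 11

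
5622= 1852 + 3770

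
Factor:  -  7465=-5^1 * 1493^1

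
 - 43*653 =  -28079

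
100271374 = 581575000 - 481303626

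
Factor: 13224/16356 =38/47 = 2^1*19^1 * 47^(-1 )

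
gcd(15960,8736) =168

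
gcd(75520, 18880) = 18880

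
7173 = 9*797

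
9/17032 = 9/17032 = 0.00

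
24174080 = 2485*9728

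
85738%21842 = 20212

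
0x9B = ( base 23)6H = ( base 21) 78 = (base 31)50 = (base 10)155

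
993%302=87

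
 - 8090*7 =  - 56630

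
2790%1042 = 706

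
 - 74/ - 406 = 37/203 = 0.18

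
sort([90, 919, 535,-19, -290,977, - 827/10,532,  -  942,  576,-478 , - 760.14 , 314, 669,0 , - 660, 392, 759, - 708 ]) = [ - 942 , - 760.14, - 708, - 660, - 478, - 290, - 827/10, - 19, 0, 90,314,  392, 532,535,576, 669,759,  919,  977 ] 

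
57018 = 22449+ 34569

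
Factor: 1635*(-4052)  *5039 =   -  2^2*3^1 * 5^1*109^1*1013^1*5039^1 = - 33383475780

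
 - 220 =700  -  920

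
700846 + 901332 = 1602178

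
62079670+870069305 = 932148975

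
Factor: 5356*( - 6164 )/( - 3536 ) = 17^( - 1) * 23^1 * 67^1*103^1 = 158723/17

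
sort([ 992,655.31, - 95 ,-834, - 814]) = [-834 , - 814, - 95, 655.31, 992]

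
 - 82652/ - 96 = 20663/24  =  860.96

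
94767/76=94767/76 = 1246.93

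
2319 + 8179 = 10498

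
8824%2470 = 1414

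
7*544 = 3808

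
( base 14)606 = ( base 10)1182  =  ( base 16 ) 49e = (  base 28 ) 1e6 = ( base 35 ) xr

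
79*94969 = 7502551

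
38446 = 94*409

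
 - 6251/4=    - 6251/4 = - 1562.75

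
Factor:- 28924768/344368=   -  2^1*21523^(-1)*903899^1= -1807798/21523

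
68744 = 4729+64015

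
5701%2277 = 1147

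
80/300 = 4/15  =  0.27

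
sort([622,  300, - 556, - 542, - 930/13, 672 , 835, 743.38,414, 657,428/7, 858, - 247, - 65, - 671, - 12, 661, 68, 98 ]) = [ - 671,-556, - 542 , - 247 , - 930/13,  -  65,-12,428/7, 68, 98,300, 414 , 622, 657,661, 672, 743.38,835,858]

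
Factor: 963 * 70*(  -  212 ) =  - 2^3*3^2 * 5^1*7^1*53^1*107^1 = -  14290920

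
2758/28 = 98 + 1/2 = 98.50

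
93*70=6510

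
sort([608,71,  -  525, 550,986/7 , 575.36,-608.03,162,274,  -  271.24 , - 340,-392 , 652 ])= [ - 608.03, - 525, - 392,- 340,-271.24, 71, 986/7, 162,274, 550,  575.36, 608,652 ]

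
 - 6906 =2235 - 9141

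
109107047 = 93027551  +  16079496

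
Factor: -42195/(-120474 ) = 145/414= 2^(-1 ) * 3^( - 2 )*5^1*23^( - 1)*29^1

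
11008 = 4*2752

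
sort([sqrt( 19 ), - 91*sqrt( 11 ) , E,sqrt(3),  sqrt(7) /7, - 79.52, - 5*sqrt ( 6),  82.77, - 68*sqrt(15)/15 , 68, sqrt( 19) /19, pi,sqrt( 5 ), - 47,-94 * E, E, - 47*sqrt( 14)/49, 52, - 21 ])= [ - 91*sqrt( 11 ), - 94*E, - 79.52,-47, - 21,  -  68*sqrt( 15)/15, - 5*sqrt( 6), - 47*sqrt ( 14)/49, sqrt( 19)/19,sqrt( 7 )/7, sqrt( 3),sqrt( 5),  E, E,  pi , sqrt(19),52, 68, 82.77]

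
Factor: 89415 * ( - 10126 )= - 905416290 = - 2^1 * 3^2*5^1 * 61^1*83^1 * 1987^1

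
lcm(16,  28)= 112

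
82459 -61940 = 20519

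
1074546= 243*4422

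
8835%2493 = 1356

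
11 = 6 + 5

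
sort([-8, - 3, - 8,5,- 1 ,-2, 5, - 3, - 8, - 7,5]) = [-8,-8, - 8,-7,  -  3, - 3,- 2, - 1, 5, 5,5]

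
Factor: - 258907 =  - 11^1*23537^1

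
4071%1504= 1063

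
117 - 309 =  - 192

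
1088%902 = 186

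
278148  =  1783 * 156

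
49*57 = 2793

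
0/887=0 = 0.00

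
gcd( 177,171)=3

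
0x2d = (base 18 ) 29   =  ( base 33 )1C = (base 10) 45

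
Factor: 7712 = 2^5 * 241^1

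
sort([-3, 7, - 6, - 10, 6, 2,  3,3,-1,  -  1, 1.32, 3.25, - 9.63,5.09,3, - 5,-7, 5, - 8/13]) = [ - 10, - 9.63,  -  7,  -  6, - 5, - 3,  -  1, - 1, - 8/13, 1.32,2, 3, 3, 3, 3.25 , 5,5.09, 6, 7]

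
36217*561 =20317737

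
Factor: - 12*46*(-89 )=2^3*3^1 * 23^1*89^1 = 49128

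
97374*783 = 76243842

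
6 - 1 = 5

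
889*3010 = 2675890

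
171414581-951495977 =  - 780081396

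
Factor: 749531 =19^1*103^1*383^1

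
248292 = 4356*57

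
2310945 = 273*8465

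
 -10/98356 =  -1+49173/49178 =- 0.00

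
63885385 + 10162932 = 74048317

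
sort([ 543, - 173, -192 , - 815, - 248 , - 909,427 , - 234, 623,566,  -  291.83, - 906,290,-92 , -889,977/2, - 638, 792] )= [ - 909,-906, - 889, - 815 , - 638, - 291.83, - 248, - 234, - 192,  -  173,-92, 290,427,977/2, 543,566, 623, 792]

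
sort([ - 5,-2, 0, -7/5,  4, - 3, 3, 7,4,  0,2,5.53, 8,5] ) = [ - 5, - 3,- 2,-7/5 , 0, 0, 2, 3, 4, 4, 5, 5.53, 7,8 ]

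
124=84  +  40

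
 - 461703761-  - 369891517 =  - 91812244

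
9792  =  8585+1207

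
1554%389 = 387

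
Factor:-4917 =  - 3^1* 11^1*149^1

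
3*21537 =64611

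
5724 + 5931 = 11655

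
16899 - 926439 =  - 909540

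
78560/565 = 15712/113 = 139.04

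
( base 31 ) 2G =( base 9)86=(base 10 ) 78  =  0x4e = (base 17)4A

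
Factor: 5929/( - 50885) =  - 5^( - 1)*7^2*11^2  *10177^( - 1 ) 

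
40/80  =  1/2 = 0.50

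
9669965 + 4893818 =14563783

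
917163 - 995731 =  - 78568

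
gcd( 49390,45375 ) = 55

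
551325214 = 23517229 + 527807985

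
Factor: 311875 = 5^4*499^1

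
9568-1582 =7986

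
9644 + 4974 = 14618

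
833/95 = 833/95 = 8.77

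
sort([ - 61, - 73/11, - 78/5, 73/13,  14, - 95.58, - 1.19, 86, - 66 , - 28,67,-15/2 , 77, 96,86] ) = [ - 95.58, - 66 , - 61, - 28,  -  78/5, - 15/2,- 73/11, - 1.19, 73/13, 14, 67,77,86,86 , 96 ] 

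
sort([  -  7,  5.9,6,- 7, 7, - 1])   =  [ - 7,-7, -1,  5.9,6,7 ] 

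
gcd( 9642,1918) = 2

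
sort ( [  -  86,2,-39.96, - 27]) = [ - 86, - 39.96,-27, 2 ]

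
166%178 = 166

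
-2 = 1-3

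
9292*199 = 1849108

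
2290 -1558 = 732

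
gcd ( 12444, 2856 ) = 204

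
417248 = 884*472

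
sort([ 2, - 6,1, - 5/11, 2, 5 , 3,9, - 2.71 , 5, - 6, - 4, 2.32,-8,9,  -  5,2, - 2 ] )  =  [-8 , - 6, - 6 , - 5, - 4, - 2.71, - 2, - 5/11,1, 2, 2,2,2.32, 3,5,5,9, 9]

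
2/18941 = 2/18941 = 0.00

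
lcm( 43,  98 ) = 4214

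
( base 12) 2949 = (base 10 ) 4809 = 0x12C9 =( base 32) 4M9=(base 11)3682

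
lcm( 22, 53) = 1166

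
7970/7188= 3985/3594 = 1.11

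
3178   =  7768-4590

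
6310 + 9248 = 15558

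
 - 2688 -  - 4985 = 2297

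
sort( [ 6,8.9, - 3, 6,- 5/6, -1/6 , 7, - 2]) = [ - 3, - 2, - 5/6, - 1/6,6,6, 7,8.9]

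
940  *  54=50760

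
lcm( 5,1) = 5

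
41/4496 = 41/4496 = 0.01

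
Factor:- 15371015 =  - 5^1*11^1*23^1*29^1*419^1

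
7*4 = 28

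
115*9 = 1035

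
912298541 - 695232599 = 217065942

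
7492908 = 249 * 30092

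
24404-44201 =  - 19797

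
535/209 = 2 + 117/209 = 2.56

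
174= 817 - 643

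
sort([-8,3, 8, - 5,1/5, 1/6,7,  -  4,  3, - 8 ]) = [ -8,-8,-5,-4,1/6,1/5,3, 3,7,8 ]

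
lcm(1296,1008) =9072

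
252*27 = 6804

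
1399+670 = 2069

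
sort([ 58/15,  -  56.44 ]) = [ - 56.44, 58/15]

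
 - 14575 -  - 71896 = 57321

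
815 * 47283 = 38535645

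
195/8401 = 195/8401=0.02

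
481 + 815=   1296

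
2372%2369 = 3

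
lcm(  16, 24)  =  48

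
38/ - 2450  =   - 1 + 1206/1225 = -  0.02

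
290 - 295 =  - 5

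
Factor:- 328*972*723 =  - 2^5*3^6 * 41^1*241^1 = - 230503968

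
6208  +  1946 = 8154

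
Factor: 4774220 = 2^2*5^1*11^1*21701^1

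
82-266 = -184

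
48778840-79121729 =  - 30342889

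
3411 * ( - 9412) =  - 32104332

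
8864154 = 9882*897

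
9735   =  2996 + 6739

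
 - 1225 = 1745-2970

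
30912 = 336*92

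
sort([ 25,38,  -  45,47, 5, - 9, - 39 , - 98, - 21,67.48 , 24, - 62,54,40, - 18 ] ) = [ - 98, - 62, - 45, - 39, - 21,-18, - 9,5, 24,25, 38,40, 47,54,  67.48]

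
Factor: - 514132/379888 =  - 2^ ( - 2)*79^1*1627^1*23743^( - 1) = - 128533/94972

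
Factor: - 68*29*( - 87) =2^2*3^1*17^1 * 29^2 = 171564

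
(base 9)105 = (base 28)32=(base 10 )86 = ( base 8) 126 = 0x56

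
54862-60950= -6088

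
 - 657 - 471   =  - 1128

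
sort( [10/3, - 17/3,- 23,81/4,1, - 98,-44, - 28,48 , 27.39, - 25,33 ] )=[ - 98, - 44, - 28, - 25, - 23 , - 17/3  ,  1,  10/3, 81/4, 27.39, 33, 48]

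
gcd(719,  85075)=1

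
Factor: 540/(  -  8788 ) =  - 135/2197 = - 3^3*5^1*13^ ( - 3 )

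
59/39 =59/39 = 1.51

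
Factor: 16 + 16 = 32= 2^5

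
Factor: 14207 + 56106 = 70313 =70313^1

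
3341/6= 3341/6 = 556.83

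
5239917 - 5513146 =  - 273229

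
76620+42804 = 119424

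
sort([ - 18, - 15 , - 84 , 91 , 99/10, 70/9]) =[ - 84, - 18,-15,70/9, 99/10,  91 ]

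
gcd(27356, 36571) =1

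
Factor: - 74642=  - 2^1*37321^1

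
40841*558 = 22789278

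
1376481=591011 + 785470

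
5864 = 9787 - 3923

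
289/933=289/933= 0.31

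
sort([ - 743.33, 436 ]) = [ - 743.33, 436]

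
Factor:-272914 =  - 2^1 * 61^1*2237^1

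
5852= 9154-3302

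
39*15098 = 588822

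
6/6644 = 3/3322 = 0.00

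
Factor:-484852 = - 2^2*47^1*2579^1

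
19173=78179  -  59006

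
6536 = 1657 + 4879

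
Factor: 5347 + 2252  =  3^1 *17^1*149^1 = 7599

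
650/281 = 650/281 = 2.31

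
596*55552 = 33108992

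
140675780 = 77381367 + 63294413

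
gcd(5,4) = 1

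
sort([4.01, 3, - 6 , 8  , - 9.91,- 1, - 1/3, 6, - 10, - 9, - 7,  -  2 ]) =[ - 10, - 9.91, - 9, - 7, - 6, - 2, - 1,  -  1/3, 3, 4.01, 6, 8] 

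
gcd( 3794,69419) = 7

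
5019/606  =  1673/202 = 8.28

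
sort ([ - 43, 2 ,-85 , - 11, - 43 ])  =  [-85, -43, - 43,-11,2] 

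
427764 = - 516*( - 829)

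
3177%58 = 45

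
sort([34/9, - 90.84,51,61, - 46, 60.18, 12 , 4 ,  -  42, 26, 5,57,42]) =[  -  90.84,-46, - 42,  34/9, 4, 5,12,26,42,51, 57 , 60.18,  61 ]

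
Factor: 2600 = 2^3 * 5^2*13^1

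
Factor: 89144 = 2^3*11^1*1013^1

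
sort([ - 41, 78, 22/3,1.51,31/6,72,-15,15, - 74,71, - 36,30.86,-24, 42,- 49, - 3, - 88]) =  [ - 88, - 74,-49, -41, - 36,  -  24,  -  15,-3,1.51,31/6,22/3, 15, 30.86,42, 71,72,78] 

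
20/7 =20/7 = 2.86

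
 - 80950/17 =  - 80950/17=-4761.76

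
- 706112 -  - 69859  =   - 636253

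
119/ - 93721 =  - 1 + 5506/5513 = - 0.00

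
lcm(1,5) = 5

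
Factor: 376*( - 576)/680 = -2^6*3^2* 5^( - 1)*17^( - 1)*47^1 = - 27072/85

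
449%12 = 5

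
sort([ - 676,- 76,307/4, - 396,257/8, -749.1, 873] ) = [ - 749.1, - 676 , - 396,- 76,257/8,307/4, 873 ] 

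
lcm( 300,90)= 900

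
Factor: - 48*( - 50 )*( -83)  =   - 199200 = - 2^5*3^1 *5^2 * 83^1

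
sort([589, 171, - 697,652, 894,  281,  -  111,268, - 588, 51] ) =[- 697,- 588,-111, 51, 171,268, 281, 589, 652, 894]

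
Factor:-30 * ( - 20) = 2^3* 3^1 * 5^2=600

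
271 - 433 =-162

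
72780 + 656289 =729069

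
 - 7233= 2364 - 9597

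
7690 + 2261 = 9951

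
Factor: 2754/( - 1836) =-3/2= -  2^( - 1)*3^1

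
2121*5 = 10605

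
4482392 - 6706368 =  - 2223976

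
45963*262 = 12042306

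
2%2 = 0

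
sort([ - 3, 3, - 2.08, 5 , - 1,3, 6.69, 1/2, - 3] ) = [ - 3, -3, - 2.08, - 1, 1/2, 3 , 3,5,6.69] 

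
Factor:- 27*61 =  -1647 = -  3^3 * 61^1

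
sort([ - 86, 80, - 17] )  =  [  -  86, - 17,80 ]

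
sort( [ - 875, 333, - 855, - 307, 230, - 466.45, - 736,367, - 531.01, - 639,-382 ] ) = [ - 875, - 855,  -  736 , - 639,-531.01, - 466.45, - 382,-307, 230, 333,367 ] 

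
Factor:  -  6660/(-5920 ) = 2^ (-3 )* 3^2 = 9/8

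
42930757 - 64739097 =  - 21808340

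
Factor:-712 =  - 2^3*89^1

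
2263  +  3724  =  5987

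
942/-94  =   - 11+ 46/47 = -10.02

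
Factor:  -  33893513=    - 23^1 * 1473631^1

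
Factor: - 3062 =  - 2^1*1531^1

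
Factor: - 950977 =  -211^1*4507^1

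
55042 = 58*949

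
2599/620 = 4 + 119/620=4.19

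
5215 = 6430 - 1215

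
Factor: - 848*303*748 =-2^6*3^1*11^1*  17^1*53^1*101^1 =- 192194112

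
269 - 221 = 48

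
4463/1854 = 4463/1854 = 2.41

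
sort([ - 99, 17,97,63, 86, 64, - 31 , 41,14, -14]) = [ -99, - 31, - 14 , 14,17,41,63, 64,86,97]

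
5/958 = 5/958 = 0.01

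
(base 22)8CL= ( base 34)3K9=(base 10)4157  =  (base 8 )10075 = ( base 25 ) 6G7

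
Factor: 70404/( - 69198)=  - 2^1*19^( - 1)*607^ ( - 1 )*5867^1 =- 11734/11533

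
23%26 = 23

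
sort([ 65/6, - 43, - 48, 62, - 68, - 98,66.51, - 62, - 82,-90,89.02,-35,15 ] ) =[- 98, - 90, - 82, - 68, - 62, - 48,- 43,  -  35,65/6 , 15,62,66.51,89.02] 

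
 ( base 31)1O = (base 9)61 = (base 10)55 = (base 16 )37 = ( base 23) 29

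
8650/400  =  173/8=21.62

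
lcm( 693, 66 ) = 1386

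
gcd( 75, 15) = 15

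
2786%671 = 102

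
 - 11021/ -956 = 11 + 505/956 = 11.53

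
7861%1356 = 1081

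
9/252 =1/28=0.04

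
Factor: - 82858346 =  - 2^1*41429173^1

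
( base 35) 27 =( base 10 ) 77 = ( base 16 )4D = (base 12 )65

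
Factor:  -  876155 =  - 5^1*7^1*25033^1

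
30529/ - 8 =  - 3817 + 7/8 = - 3816.12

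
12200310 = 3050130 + 9150180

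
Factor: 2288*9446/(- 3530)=-10806224/1765 =- 2^4*5^( -1)*11^1 * 13^1*353^(-1)*4723^1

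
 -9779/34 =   -  288 + 13/34 = - 287.62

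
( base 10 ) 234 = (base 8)352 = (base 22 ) ae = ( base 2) 11101010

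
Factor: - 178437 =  - 3^1*7^1*29^1 * 293^1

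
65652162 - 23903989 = 41748173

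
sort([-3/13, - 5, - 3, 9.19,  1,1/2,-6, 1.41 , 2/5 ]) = [ - 6,  -  5, - 3, - 3/13,2/5,1/2,1 , 1.41,9.19] 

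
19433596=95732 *203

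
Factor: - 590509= - 271^1 *2179^1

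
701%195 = 116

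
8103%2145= 1668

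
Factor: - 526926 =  - 2^1*3^1*53^1*1657^1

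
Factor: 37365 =3^1*5^1* 47^1 * 53^1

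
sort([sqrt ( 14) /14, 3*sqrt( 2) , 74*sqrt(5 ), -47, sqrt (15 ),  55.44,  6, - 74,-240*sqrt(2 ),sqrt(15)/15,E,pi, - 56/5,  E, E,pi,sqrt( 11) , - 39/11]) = [ - 240 * sqrt(2),-74, - 47,-56/5,-39/11,  sqrt(15)/15, sqrt (14 ) /14, E, E, E,pi, pi, sqrt( 11), sqrt( 15),3*sqrt(2),  6,55.44, 74*sqrt(5 ) ]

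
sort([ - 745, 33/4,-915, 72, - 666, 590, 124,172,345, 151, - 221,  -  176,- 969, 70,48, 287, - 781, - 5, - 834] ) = [ - 969,-915 , - 834, - 781, - 745, - 666, - 221, - 176, - 5, 33/4,48, 70, 72, 124, 151, 172, 287,345,  590]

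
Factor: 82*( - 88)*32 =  - 2^9*11^1* 41^1 =- 230912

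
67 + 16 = 83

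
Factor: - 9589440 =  - 2^6 * 3^1 *5^1*7^1*1427^1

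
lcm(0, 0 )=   0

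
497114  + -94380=402734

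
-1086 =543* (-2 )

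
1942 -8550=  - 6608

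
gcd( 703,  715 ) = 1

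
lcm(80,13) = 1040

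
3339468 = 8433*396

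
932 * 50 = 46600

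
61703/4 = 15425 + 3/4 = 15425.75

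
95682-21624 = 74058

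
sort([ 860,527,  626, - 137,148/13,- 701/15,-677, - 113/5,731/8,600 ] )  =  [ - 677, - 137, - 701/15 , - 113/5, 148/13 , 731/8 , 527,600,626 , 860] 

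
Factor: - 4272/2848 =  - 3/2 = - 2^( - 1)*3^1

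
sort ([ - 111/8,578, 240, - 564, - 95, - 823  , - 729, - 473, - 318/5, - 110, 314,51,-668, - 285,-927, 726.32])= [ - 927, - 823, - 729  , - 668, - 564,-473, - 285, - 110, -95, - 318/5,- 111/8,51,240,314,  578, 726.32 ]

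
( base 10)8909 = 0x22CD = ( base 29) ah6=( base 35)79J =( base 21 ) k45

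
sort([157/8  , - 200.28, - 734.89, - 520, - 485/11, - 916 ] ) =[ - 916, - 734.89,-520, - 200.28 , - 485/11,157/8] 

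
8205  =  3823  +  4382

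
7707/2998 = 2 + 1711/2998 = 2.57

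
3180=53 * 60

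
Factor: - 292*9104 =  - 2^6*  73^1*569^1= - 2658368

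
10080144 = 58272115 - 48191971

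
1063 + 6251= 7314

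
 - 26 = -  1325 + 1299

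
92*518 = 47656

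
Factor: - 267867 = -3^4 * 3307^1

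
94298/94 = 47149/47 = 1003.17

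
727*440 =319880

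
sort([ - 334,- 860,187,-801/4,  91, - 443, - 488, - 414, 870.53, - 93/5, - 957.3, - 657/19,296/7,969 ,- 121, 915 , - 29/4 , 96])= [ - 957.3, - 860,- 488,-443, - 414,- 334, - 801/4, - 121, - 657/19, - 93/5, - 29/4 , 296/7, 91, 96,187, 870.53, 915,969] 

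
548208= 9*60912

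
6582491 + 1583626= 8166117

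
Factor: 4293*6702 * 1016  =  29232032976 = 2^4*3^5*53^1*127^1*1117^1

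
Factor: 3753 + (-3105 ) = 648= 2^3*3^4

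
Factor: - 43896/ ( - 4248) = 31/3 = 3^( - 1)*31^1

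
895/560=1 + 67/112 = 1.60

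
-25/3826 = - 25/3826 = -  0.01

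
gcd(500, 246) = 2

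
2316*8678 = 20098248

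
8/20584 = 1/2573 = 0.00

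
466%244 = 222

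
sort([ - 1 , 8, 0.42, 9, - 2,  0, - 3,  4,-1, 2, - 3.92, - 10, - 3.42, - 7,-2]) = [ - 10, - 7, - 3.92,  -  3.42, - 3,  -  2, - 2, - 1,-1,0,0.42, 2,4,  8 , 9 ] 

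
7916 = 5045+2871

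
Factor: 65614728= 2^3*3^1*2733947^1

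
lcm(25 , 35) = 175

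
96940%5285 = 1810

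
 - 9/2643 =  - 1  +  878/881 = - 0.00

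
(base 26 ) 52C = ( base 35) 2se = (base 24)5nc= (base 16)D74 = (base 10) 3444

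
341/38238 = 341/38238 = 0.01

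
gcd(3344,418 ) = 418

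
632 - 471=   161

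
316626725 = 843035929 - 526409204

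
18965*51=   967215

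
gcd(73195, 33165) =5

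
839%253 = 80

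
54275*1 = 54275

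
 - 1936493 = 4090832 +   -  6027325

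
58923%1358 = 529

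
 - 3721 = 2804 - 6525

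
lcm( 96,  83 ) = 7968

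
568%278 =12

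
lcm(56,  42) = 168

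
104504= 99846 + 4658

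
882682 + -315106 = 567576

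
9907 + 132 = 10039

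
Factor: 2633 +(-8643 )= - 6010   =  - 2^1*5^1*601^1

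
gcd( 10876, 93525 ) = 1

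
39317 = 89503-50186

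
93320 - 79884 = 13436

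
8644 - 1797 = 6847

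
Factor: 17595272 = 2^3*17^1*67^1*1931^1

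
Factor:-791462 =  - 2^1*7^1*56533^1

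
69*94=6486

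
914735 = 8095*113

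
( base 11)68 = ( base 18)42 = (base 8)112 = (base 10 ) 74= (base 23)35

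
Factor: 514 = 2^1*257^1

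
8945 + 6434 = 15379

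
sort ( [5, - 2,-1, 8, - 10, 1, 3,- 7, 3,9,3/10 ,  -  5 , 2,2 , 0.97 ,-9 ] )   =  [ - 10 ,-9,-7,-5, - 2,  -  1,3/10, 0.97, 1, 2, 2,3, 3, 5, 8, 9 ]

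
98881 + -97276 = 1605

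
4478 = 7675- 3197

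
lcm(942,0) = 0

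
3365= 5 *673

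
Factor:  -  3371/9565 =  - 5^( - 1 )*1913^( - 1)*3371^1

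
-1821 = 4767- 6588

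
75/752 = 75/752 = 0.10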